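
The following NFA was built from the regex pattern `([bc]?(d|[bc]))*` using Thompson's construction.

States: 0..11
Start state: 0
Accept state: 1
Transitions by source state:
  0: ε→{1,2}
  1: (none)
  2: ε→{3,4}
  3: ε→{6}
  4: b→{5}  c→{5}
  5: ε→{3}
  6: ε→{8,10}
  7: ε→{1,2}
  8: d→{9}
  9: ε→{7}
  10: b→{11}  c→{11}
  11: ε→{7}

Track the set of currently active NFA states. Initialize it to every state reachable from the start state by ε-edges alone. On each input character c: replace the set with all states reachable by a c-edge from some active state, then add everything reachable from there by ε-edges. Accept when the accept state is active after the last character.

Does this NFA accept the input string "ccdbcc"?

S₀ = ε-closure({0}) = {0,1,2,3,4,6,8,10}
'c' @ 1: {1,2,3,4,5,6,7,8,10,11}  ✓accept
'c' @ 2: {1,2,3,4,5,6,7,8,10,11}  ✓accept
'd' @ 3: {1,2,3,4,6,7,8,9,10}  ✓accept
'b' @ 4: {1,2,3,4,5,6,7,8,10,11}  ✓accept
'c' @ 5: {1,2,3,4,5,6,7,8,10,11}  ✓accept
'c' @ 6: {1,2,3,4,5,6,7,8,10,11}  ✓accept
end set {1,2,3,4,5,6,7,8,10,11} — state 1 in

Answer: ACCEPT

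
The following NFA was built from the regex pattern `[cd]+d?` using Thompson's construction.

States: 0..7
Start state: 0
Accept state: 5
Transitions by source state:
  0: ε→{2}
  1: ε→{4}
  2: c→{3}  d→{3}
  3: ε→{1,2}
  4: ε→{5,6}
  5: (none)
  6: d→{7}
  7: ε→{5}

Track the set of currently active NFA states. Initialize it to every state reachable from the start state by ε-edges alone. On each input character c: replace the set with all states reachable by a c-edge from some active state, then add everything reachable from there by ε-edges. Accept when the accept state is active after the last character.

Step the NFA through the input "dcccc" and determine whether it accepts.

Answer: ACCEPT

Derivation:
initial (ε-close {0}): {0,2}
'd' @ 1: {1,2,3,4,5,6}  (accept∈set)
'c' @ 2: {1,2,3,4,5,6}  (accept∈set)
'c' @ 3: {1,2,3,4,5,6}  (accept∈set)
'c' @ 4: {1,2,3,4,5,6}  (accept∈set)
'c' @ 5: {1,2,3,4,5,6}  (accept∈set)
final: {1,2,3,4,5,6}; accept 5 in set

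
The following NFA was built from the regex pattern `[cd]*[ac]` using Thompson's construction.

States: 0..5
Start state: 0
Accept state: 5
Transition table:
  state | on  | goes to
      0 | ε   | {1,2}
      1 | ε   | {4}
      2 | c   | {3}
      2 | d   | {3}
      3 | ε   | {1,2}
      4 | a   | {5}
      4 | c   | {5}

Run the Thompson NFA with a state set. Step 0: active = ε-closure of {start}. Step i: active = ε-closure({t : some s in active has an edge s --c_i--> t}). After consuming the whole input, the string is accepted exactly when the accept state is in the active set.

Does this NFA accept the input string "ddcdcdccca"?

Answer: ACCEPT

Derivation:
initial (ε-close {0}): {0,1,2,4}
'd' @ 1: {1,2,3,4}
'd' @ 2: {1,2,3,4}
'c' @ 3: {1,2,3,4,5}  (accept∈set)
'd' @ 4: {1,2,3,4}
'c' @ 5: {1,2,3,4,5}  (accept∈set)
'd' @ 6: {1,2,3,4}
'c' @ 7: {1,2,3,4,5}  (accept∈set)
'c' @ 8: {1,2,3,4,5}  (accept∈set)
'c' @ 9: {1,2,3,4,5}  (accept∈set)
'a' @ 10: {5}  (accept∈set)
final: {5}; accept 5 in set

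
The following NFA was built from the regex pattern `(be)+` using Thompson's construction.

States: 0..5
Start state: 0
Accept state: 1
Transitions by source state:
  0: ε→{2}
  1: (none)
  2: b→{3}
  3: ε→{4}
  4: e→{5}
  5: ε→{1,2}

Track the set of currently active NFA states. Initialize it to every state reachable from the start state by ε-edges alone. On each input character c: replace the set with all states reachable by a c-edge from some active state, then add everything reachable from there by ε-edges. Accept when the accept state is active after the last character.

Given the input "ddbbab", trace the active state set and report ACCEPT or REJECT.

initial (ε-close {0}): {0,2}
'd' @ 1: {}  — dead — no transitions
rest 'dbbab' ignored (set empty)
after full input: {}  (accept=1 not in)

Answer: REJECT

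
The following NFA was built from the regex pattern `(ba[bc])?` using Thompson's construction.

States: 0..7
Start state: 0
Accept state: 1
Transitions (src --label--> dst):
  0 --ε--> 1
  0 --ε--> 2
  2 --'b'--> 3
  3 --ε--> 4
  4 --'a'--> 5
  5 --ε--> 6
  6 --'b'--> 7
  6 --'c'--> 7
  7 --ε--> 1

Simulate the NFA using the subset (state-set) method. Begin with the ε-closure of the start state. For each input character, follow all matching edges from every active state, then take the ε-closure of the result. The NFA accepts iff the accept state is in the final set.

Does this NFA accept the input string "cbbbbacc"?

start: ε-closure({0}) = {0,1,2}
'c' @ 1: {}  — state set empty
rest 'bbbbacc' ignored (set empty)
end set {} — state 1 not in

Answer: REJECT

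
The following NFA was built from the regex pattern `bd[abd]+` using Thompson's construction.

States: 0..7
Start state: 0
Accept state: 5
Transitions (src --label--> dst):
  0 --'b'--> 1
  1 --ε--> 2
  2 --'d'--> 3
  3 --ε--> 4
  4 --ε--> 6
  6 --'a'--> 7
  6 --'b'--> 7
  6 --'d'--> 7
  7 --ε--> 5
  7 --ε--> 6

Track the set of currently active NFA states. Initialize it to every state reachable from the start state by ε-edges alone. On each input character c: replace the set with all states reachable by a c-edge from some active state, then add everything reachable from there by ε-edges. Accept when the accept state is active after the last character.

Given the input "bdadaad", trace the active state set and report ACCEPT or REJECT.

Answer: ACCEPT

Derivation:
start: ε-closure({0}) = {0}
'b' @ 1: {1,2}
'd' @ 2: {3,4,6}
'a' @ 3: {5,6,7}  [accepting]
'd' @ 4: {5,6,7}  [accepting]
'a' @ 5: {5,6,7}  [accepting]
'a' @ 6: {5,6,7}  [accepting]
'd' @ 7: {5,6,7}  [accepting]
final: {5,6,7}; accept 5 in set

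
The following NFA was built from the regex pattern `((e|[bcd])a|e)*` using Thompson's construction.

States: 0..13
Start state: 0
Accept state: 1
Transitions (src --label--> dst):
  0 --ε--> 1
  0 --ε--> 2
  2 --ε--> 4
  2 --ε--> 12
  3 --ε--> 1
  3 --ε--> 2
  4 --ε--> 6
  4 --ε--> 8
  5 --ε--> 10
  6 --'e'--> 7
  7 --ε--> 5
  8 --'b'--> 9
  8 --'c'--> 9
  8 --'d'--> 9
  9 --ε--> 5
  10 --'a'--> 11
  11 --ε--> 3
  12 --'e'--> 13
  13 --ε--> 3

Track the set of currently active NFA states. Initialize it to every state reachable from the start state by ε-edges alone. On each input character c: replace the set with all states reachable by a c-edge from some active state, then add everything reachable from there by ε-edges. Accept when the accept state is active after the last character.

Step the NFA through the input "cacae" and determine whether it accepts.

initial (ε-close {0}): {0,1,2,4,6,8,12}
'c' @ 1: {5,9,10}
'a' @ 2: {1,2,3,4,6,8,11,12}  ✓accept
'c' @ 3: {5,9,10}
'a' @ 4: {1,2,3,4,6,8,11,12}  ✓accept
'e' @ 5: {1,2,3,4,5,6,7,8,10,12,13}  ✓accept
final: {1,2,3,4,5,6,7,8,10,12,13}; accept 1 in set

Answer: ACCEPT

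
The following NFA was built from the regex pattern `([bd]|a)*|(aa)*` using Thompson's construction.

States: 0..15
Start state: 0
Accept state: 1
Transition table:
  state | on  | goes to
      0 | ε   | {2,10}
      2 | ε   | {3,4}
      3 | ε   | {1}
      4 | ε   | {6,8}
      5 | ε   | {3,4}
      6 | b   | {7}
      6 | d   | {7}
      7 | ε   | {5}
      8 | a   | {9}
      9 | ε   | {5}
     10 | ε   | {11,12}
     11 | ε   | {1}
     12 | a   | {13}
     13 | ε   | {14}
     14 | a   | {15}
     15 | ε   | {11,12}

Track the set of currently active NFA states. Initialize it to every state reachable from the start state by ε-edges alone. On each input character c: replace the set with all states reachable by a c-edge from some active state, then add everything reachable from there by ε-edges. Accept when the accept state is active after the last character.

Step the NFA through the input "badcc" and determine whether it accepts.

start: ε-closure({0}) = {0,1,2,3,4,6,8,10,11,12}
'b' @ 1: {1,3,4,5,6,7,8}  [accepting]
'a' @ 2: {1,3,4,5,6,8,9}  [accepting]
'd' @ 3: {1,3,4,5,6,7,8}  [accepting]
'c' @ 4: {}  — state set empty
rest 'c' ignored (set empty)
end set {} — state 1 not in

Answer: REJECT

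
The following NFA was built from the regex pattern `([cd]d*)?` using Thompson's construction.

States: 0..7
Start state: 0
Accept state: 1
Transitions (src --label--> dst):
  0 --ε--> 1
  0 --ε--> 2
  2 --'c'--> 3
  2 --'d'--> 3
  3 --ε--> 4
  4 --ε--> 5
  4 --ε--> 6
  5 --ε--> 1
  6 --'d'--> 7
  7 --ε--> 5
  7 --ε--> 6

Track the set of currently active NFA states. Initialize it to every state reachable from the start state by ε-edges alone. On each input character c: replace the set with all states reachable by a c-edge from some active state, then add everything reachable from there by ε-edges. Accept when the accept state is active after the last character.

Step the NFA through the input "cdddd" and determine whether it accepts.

Answer: ACCEPT

Derivation:
start: ε-closure({0}) = {0,1,2}
'c' @ 1: {1,3,4,5,6}  ✓accept
'd' @ 2: {1,5,6,7}  ✓accept
'd' @ 3: {1,5,6,7}  ✓accept
'd' @ 4: {1,5,6,7}  ✓accept
'd' @ 5: {1,5,6,7}  ✓accept
after full input: {1,5,6,7}  (accept=1 in)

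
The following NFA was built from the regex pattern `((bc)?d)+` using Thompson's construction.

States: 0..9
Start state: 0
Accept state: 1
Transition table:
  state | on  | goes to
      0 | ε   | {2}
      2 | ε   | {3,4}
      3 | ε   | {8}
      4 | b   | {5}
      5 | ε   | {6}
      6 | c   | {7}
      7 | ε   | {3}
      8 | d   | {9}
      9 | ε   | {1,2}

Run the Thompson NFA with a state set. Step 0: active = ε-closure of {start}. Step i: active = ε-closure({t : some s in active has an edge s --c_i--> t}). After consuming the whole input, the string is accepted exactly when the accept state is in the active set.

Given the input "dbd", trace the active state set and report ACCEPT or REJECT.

initial (ε-close {0}): {0,2,3,4,8}
'd' @ 1: {1,2,3,4,8,9}  (accept∈set)
'b' @ 2: {5,6}
'd' @ 3: {}  — dead — no transitions
end set {} — state 1 not in

Answer: REJECT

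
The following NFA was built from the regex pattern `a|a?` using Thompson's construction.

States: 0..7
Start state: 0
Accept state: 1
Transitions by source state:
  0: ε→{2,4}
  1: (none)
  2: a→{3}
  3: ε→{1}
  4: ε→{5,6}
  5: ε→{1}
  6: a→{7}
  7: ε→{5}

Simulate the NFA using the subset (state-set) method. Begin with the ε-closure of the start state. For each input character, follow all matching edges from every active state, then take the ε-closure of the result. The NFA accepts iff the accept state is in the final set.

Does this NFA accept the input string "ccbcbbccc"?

initial (ε-close {0}): {0,1,2,4,5,6}
'c' @ 1: {}  — state set empty
rest 'cbcbbccc' ignored (set empty)
final: {}; accept 1 not in set

Answer: REJECT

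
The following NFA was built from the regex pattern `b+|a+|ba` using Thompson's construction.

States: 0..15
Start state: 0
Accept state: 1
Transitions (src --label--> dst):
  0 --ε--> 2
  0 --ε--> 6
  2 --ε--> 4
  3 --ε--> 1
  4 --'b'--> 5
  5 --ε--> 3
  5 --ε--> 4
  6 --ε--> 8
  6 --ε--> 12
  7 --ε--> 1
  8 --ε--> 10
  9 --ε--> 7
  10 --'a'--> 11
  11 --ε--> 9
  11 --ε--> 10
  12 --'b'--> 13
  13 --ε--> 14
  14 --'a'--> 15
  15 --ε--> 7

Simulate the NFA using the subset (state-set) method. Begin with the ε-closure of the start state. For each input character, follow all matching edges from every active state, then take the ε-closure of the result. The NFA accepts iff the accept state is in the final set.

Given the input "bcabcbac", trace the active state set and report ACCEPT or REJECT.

Answer: REJECT

Steps:
start: ε-closure({0}) = {0,2,4,6,8,10,12}
'b' @ 1: {1,3,4,5,13,14}  (accept∈set)
'c' @ 2: {}  — no active states
rest 'abcbac' ignored (set empty)
final: {}; accept 1 not in set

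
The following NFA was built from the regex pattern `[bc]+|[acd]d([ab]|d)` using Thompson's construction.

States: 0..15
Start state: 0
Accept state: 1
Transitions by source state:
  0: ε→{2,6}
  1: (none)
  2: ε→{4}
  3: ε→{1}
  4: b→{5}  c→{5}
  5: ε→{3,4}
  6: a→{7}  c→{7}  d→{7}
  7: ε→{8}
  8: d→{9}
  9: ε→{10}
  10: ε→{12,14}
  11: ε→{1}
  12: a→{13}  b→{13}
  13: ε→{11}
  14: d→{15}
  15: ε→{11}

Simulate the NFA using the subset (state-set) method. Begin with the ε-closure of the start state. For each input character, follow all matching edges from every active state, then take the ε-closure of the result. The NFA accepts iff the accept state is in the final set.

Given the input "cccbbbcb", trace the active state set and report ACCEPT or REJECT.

S₀ = ε-closure({0}) = {0,2,4,6}
'c' @ 1: {1,3,4,5,7,8}  ✓accept
'c' @ 2: {1,3,4,5}  ✓accept
'c' @ 3: {1,3,4,5}  ✓accept
'b' @ 4: {1,3,4,5}  ✓accept
'b' @ 5: {1,3,4,5}  ✓accept
'b' @ 6: {1,3,4,5}  ✓accept
'c' @ 7: {1,3,4,5}  ✓accept
'b' @ 8: {1,3,4,5}  ✓accept
final: {1,3,4,5}; accept 1 in set

Answer: ACCEPT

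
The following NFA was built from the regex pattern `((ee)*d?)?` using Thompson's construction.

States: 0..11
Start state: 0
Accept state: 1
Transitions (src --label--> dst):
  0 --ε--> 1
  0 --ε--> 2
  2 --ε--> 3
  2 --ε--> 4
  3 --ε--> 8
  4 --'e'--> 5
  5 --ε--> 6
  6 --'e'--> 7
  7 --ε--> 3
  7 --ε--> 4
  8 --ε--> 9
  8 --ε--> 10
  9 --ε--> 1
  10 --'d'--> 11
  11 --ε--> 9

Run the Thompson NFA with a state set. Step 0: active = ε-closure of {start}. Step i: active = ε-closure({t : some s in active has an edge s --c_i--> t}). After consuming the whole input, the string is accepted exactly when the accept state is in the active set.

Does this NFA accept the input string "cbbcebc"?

Answer: REJECT

Derivation:
initial (ε-close {0}): {0,1,2,3,4,8,9,10}
'c' @ 1: {}  — dead — no transitions
rest 'bbcebc' ignored (set empty)
after full input: {}  (accept=1 not in)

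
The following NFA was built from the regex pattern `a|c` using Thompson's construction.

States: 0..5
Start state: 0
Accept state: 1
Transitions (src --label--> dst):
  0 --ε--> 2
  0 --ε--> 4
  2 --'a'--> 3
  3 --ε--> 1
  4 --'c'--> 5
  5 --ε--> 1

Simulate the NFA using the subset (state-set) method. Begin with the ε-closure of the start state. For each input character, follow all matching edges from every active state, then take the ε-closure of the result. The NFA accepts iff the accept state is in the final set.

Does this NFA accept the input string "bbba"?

Answer: REJECT

Derivation:
initial (ε-close {0}): {0,2,4}
'b' @ 1: {}  — state set empty
rest 'bba' ignored (set empty)
after full input: {}  (accept=1 not in)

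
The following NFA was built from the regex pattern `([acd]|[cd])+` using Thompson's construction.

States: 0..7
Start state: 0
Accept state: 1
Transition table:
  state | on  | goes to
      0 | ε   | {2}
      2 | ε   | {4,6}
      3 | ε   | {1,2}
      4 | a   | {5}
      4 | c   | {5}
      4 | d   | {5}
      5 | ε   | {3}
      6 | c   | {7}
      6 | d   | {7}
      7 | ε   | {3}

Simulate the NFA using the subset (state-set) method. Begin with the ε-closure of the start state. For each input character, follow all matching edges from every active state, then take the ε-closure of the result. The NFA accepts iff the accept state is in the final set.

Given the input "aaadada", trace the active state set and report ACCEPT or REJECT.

Answer: ACCEPT

Derivation:
start: ε-closure({0}) = {0,2,4,6}
'a' @ 1: {1,2,3,4,5,6}  (accept∈set)
'a' @ 2: {1,2,3,4,5,6}  (accept∈set)
'a' @ 3: {1,2,3,4,5,6}  (accept∈set)
'd' @ 4: {1,2,3,4,5,6,7}  (accept∈set)
'a' @ 5: {1,2,3,4,5,6}  (accept∈set)
'd' @ 6: {1,2,3,4,5,6,7}  (accept∈set)
'a' @ 7: {1,2,3,4,5,6}  (accept∈set)
end set {1,2,3,4,5,6} — state 1 in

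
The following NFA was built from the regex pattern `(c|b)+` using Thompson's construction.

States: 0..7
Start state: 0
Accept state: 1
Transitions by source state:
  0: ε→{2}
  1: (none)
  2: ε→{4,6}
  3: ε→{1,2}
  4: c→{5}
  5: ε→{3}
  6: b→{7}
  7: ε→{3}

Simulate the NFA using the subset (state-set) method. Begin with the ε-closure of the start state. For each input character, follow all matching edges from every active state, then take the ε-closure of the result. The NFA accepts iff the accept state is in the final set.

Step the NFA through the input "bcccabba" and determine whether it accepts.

Answer: REJECT

Trace:
S₀ = ε-closure({0}) = {0,2,4,6}
'b' @ 1: {1,2,3,4,6,7}  (accept∈set)
'c' @ 2: {1,2,3,4,5,6}  (accept∈set)
'c' @ 3: {1,2,3,4,5,6}  (accept∈set)
'c' @ 4: {1,2,3,4,5,6}  (accept∈set)
'a' @ 5: {}  — no active states
rest 'bba' ignored (set empty)
final: {}; accept 1 not in set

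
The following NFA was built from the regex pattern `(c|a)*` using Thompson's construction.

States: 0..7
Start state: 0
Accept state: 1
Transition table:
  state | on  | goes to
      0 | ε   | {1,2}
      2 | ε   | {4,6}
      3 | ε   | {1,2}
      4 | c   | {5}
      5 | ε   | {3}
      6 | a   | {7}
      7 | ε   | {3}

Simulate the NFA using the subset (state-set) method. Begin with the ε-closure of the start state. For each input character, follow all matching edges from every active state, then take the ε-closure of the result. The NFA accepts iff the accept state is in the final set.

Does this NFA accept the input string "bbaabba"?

Answer: REJECT

Steps:
S₀ = ε-closure({0}) = {0,1,2,4,6}
'b' @ 1: {}  — no active states
rest 'baabba' ignored (set empty)
final: {}; accept 1 not in set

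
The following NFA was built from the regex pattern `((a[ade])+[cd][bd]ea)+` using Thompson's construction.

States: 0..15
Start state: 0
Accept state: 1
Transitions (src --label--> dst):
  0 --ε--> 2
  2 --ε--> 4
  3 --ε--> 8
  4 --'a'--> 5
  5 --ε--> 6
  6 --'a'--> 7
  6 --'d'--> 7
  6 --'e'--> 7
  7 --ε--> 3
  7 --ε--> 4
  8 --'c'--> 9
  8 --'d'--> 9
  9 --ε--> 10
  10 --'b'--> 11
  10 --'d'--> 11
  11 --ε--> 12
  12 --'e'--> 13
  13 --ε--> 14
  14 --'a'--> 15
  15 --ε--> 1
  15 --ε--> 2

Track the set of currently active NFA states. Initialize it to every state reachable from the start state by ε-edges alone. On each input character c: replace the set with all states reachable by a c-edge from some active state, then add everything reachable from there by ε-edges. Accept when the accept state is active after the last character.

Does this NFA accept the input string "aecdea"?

initial (ε-close {0}): {0,2,4}
'a' @ 1: {5,6}
'e' @ 2: {3,4,7,8}
'c' @ 3: {9,10}
'd' @ 4: {11,12}
'e' @ 5: {13,14}
'a' @ 6: {1,2,4,15}  (accept∈set)
end set {1,2,4,15} — state 1 in

Answer: ACCEPT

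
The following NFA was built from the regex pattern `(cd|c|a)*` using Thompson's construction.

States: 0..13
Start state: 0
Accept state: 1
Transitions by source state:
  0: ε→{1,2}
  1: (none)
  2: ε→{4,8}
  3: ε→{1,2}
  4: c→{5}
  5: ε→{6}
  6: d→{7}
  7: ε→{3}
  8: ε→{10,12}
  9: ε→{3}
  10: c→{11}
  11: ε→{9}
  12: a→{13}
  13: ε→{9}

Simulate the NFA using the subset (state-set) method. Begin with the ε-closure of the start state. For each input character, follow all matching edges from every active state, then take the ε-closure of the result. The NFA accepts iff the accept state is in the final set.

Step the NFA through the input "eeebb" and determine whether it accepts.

Answer: REJECT

Steps:
start: ε-closure({0}) = {0,1,2,4,8,10,12}
'e' @ 1: {}  — state set empty
rest 'eebb' ignored (set empty)
end set {} — state 1 not in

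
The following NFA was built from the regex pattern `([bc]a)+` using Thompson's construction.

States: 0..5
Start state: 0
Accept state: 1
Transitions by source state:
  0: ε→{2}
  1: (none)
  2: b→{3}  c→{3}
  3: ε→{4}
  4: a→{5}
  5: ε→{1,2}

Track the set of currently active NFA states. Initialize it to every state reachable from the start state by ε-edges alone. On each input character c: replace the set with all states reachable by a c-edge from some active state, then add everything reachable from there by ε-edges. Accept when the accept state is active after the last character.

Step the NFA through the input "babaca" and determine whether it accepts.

Answer: ACCEPT

Derivation:
initial (ε-close {0}): {0,2}
'b' @ 1: {3,4}
'a' @ 2: {1,2,5}  [accepting]
'b' @ 3: {3,4}
'a' @ 4: {1,2,5}  [accepting]
'c' @ 5: {3,4}
'a' @ 6: {1,2,5}  [accepting]
end set {1,2,5} — state 1 in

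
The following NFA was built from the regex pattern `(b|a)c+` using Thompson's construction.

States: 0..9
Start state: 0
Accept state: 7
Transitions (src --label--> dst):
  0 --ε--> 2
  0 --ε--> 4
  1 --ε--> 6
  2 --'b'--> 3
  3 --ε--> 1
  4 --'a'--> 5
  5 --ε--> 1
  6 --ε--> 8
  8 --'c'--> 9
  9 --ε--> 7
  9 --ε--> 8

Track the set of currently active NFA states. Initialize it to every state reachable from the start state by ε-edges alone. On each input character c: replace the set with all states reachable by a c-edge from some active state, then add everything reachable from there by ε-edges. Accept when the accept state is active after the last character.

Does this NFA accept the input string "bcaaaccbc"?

initial (ε-close {0}): {0,2,4}
'b' @ 1: {1,3,6,8}
'c' @ 2: {7,8,9}  ✓accept
'a' @ 3: {}  — no active states
rest 'aaccbc' ignored (set empty)
final: {}; accept 7 not in set

Answer: REJECT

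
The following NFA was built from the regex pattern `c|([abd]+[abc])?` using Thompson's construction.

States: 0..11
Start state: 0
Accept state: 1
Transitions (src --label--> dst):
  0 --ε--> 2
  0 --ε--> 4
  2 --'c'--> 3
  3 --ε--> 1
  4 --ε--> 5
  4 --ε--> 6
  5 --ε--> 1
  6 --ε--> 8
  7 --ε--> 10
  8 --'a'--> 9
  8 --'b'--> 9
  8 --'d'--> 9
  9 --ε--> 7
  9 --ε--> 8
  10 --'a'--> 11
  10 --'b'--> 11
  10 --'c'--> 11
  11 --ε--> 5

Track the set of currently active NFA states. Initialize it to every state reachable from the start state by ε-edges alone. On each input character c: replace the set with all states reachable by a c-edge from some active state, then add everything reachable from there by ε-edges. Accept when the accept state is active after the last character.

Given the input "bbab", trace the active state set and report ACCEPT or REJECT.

Answer: ACCEPT

Derivation:
initial (ε-close {0}): {0,1,2,4,5,6,8}
'b' @ 1: {7,8,9,10}
'b' @ 2: {1,5,7,8,9,10,11}  ✓accept
'a' @ 3: {1,5,7,8,9,10,11}  ✓accept
'b' @ 4: {1,5,7,8,9,10,11}  ✓accept
end set {1,5,7,8,9,10,11} — state 1 in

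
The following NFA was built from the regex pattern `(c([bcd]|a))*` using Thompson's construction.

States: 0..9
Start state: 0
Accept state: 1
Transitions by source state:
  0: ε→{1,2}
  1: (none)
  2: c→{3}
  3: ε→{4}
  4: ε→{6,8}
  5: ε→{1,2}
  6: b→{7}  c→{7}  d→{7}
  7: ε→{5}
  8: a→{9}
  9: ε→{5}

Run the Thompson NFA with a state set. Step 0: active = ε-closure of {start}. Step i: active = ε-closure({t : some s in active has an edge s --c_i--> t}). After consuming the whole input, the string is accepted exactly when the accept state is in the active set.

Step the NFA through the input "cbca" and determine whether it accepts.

start: ε-closure({0}) = {0,1,2}
'c' @ 1: {3,4,6,8}
'b' @ 2: {1,2,5,7}  (accept∈set)
'c' @ 3: {3,4,6,8}
'a' @ 4: {1,2,5,9}  (accept∈set)
after full input: {1,2,5,9}  (accept=1 in)

Answer: ACCEPT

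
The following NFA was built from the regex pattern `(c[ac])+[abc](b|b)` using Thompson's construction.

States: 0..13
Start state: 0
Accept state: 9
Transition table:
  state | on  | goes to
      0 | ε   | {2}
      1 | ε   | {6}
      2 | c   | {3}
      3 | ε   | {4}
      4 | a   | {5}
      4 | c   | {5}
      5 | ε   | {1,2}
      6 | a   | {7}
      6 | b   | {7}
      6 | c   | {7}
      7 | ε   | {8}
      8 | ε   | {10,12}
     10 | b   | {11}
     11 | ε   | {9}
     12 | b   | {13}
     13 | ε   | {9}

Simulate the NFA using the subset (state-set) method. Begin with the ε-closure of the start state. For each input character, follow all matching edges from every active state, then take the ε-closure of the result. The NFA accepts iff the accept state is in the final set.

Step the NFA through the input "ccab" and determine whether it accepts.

Answer: ACCEPT

Steps:
start: ε-closure({0}) = {0,2}
'c' @ 1: {3,4}
'c' @ 2: {1,2,5,6}
'a' @ 3: {7,8,10,12}
'b' @ 4: {9,11,13}  [accepting]
final: {9,11,13}; accept 9 in set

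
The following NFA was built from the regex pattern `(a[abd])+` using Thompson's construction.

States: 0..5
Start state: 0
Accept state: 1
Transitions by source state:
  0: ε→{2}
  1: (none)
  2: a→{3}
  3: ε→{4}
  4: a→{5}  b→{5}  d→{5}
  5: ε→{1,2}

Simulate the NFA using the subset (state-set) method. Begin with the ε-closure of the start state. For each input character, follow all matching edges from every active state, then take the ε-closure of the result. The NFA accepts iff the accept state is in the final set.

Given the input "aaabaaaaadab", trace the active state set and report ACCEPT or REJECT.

S₀ = ε-closure({0}) = {0,2}
'a' @ 1: {3,4}
'a' @ 2: {1,2,5}  ✓accept
'a' @ 3: {3,4}
'b' @ 4: {1,2,5}  ✓accept
'a' @ 5: {3,4}
'a' @ 6: {1,2,5}  ✓accept
'a' @ 7: {3,4}
'a' @ 8: {1,2,5}  ✓accept
'a' @ 9: {3,4}
'd' @ 10: {1,2,5}  ✓accept
'a' @ 11: {3,4}
'b' @ 12: {1,2,5}  ✓accept
after full input: {1,2,5}  (accept=1 in)

Answer: ACCEPT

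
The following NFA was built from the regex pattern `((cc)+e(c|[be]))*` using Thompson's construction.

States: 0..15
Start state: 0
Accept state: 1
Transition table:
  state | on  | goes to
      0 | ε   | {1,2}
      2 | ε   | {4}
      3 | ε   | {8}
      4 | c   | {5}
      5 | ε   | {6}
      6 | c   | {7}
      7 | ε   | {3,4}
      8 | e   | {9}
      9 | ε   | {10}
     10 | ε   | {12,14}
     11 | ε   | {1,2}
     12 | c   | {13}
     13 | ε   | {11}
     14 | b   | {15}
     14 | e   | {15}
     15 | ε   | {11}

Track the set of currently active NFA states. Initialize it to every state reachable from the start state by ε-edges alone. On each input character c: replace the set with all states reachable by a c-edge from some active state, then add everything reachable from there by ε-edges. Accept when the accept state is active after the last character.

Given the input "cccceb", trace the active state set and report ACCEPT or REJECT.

initial (ε-close {0}): {0,1,2,4}
'c' @ 1: {5,6}
'c' @ 2: {3,4,7,8}
'c' @ 3: {5,6}
'c' @ 4: {3,4,7,8}
'e' @ 5: {9,10,12,14}
'b' @ 6: {1,2,4,11,15}  (accept∈set)
final: {1,2,4,11,15}; accept 1 in set

Answer: ACCEPT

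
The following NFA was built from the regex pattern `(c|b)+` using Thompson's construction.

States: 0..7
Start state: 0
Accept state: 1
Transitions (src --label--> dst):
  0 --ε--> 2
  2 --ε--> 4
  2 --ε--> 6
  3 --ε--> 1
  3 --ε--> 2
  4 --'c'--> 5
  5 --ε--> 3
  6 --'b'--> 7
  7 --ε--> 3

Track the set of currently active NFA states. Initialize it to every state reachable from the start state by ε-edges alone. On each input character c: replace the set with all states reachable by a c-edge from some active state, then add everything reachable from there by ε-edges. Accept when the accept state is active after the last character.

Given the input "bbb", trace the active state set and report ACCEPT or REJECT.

S₀ = ε-closure({0}) = {0,2,4,6}
'b' @ 1: {1,2,3,4,6,7}  [accepting]
'b' @ 2: {1,2,3,4,6,7}  [accepting]
'b' @ 3: {1,2,3,4,6,7}  [accepting]
after full input: {1,2,3,4,6,7}  (accept=1 in)

Answer: ACCEPT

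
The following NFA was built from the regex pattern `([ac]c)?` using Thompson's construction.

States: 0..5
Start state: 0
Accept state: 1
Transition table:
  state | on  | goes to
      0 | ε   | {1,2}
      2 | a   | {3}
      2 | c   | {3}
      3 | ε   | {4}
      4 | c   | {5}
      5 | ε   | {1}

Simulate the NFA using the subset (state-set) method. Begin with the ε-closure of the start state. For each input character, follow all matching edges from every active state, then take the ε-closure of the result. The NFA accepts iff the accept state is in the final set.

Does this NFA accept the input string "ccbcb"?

start: ε-closure({0}) = {0,1,2}
'c' @ 1: {3,4}
'c' @ 2: {1,5}  [accepting]
'b' @ 3: {}  — no active states
rest 'cb' ignored (set empty)
end set {} — state 1 not in

Answer: REJECT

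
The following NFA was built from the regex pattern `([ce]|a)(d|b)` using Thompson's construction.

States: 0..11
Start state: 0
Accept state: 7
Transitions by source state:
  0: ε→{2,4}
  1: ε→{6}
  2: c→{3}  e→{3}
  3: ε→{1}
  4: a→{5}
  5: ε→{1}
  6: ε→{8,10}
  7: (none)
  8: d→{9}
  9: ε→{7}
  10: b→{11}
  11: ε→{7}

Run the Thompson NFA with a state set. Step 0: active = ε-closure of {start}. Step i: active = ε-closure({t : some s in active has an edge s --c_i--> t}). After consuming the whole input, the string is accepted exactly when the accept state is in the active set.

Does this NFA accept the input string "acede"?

Answer: REJECT

Trace:
initial (ε-close {0}): {0,2,4}
'a' @ 1: {1,5,6,8,10}
'c' @ 2: {}  — no active states
rest 'ede' ignored (set empty)
final: {}; accept 7 not in set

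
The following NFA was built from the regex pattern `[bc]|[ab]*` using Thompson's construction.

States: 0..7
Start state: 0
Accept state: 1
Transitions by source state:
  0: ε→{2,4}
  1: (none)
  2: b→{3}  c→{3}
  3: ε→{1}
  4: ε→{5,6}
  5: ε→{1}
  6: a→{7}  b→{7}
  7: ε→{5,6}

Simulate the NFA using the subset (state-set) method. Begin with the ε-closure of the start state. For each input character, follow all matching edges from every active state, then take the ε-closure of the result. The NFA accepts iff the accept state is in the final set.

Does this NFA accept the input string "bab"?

initial (ε-close {0}): {0,1,2,4,5,6}
'b' @ 1: {1,3,5,6,7}  [accepting]
'a' @ 2: {1,5,6,7}  [accepting]
'b' @ 3: {1,5,6,7}  [accepting]
end set {1,5,6,7} — state 1 in

Answer: ACCEPT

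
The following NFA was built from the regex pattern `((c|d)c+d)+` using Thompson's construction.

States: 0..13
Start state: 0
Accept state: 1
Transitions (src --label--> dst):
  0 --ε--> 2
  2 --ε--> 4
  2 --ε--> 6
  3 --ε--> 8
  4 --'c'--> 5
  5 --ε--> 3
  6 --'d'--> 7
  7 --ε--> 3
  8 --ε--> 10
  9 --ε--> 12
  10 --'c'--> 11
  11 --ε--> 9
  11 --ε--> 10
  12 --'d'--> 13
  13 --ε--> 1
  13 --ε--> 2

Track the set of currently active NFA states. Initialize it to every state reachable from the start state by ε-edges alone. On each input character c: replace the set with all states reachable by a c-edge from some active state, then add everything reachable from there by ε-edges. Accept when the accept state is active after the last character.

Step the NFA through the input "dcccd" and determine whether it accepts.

Answer: ACCEPT

Steps:
start: ε-closure({0}) = {0,2,4,6}
'd' @ 1: {3,7,8,10}
'c' @ 2: {9,10,11,12}
'c' @ 3: {9,10,11,12}
'c' @ 4: {9,10,11,12}
'd' @ 5: {1,2,4,6,13}  (accept∈set)
end set {1,2,4,6,13} — state 1 in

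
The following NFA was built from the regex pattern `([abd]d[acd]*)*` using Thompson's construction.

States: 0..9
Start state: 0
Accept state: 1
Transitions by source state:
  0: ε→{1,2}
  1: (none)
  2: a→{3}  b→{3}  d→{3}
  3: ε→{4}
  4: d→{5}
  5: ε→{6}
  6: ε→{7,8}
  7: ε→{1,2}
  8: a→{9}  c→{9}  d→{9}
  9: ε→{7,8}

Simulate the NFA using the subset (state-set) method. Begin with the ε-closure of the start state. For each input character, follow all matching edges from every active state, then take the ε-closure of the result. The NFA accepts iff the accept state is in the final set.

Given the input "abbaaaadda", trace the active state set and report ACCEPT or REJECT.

Answer: REJECT

Steps:
initial (ε-close {0}): {0,1,2}
'a' @ 1: {3,4}
'b' @ 2: {}  — state set empty
rest 'baaaadda' ignored (set empty)
after full input: {}  (accept=1 not in)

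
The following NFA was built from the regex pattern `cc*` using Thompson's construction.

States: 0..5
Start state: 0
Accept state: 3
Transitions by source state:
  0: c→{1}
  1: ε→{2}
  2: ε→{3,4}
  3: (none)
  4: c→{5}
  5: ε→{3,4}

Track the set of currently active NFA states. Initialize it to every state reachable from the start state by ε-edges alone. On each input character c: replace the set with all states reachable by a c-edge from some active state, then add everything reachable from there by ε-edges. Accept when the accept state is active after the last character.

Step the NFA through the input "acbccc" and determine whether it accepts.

Answer: REJECT

Derivation:
start: ε-closure({0}) = {0}
'a' @ 1: {}  — state set empty
rest 'cbccc' ignored (set empty)
final: {}; accept 3 not in set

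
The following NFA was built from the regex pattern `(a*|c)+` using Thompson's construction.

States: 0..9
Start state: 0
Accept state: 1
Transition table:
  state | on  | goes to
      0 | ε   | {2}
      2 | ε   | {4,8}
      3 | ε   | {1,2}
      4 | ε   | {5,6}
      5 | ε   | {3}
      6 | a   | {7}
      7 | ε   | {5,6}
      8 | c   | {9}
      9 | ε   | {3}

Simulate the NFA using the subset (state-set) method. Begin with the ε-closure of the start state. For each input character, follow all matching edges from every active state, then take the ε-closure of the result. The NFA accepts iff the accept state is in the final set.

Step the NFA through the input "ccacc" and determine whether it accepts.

start: ε-closure({0}) = {0,1,2,3,4,5,6,8}
'c' @ 1: {1,2,3,4,5,6,8,9}  ✓accept
'c' @ 2: {1,2,3,4,5,6,8,9}  ✓accept
'a' @ 3: {1,2,3,4,5,6,7,8}  ✓accept
'c' @ 4: {1,2,3,4,5,6,8,9}  ✓accept
'c' @ 5: {1,2,3,4,5,6,8,9}  ✓accept
final: {1,2,3,4,5,6,8,9}; accept 1 in set

Answer: ACCEPT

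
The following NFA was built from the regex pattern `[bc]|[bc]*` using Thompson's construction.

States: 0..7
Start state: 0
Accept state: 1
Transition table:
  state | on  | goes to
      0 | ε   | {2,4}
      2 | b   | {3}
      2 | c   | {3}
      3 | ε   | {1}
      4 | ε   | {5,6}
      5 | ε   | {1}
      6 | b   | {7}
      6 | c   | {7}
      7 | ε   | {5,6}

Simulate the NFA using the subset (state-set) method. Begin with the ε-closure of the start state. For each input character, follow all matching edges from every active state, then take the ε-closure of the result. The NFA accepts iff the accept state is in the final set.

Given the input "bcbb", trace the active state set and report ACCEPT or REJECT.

Answer: ACCEPT

Derivation:
initial (ε-close {0}): {0,1,2,4,5,6}
'b' @ 1: {1,3,5,6,7}  [accepting]
'c' @ 2: {1,5,6,7}  [accepting]
'b' @ 3: {1,5,6,7}  [accepting]
'b' @ 4: {1,5,6,7}  [accepting]
end set {1,5,6,7} — state 1 in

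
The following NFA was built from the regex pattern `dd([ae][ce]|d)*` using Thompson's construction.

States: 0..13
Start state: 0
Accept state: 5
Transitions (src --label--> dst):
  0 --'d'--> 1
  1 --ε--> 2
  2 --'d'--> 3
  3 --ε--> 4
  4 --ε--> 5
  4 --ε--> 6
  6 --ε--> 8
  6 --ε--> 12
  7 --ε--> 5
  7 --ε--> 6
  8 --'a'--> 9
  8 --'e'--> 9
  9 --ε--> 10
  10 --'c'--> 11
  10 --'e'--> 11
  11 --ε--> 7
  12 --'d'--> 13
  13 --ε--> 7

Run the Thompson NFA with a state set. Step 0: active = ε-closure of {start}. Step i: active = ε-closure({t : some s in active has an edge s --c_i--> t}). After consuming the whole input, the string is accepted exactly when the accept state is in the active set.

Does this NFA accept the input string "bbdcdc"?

S₀ = ε-closure({0}) = {0}
'b' @ 1: {}  — state set empty
rest 'bdcdc' ignored (set empty)
final: {}; accept 5 not in set

Answer: REJECT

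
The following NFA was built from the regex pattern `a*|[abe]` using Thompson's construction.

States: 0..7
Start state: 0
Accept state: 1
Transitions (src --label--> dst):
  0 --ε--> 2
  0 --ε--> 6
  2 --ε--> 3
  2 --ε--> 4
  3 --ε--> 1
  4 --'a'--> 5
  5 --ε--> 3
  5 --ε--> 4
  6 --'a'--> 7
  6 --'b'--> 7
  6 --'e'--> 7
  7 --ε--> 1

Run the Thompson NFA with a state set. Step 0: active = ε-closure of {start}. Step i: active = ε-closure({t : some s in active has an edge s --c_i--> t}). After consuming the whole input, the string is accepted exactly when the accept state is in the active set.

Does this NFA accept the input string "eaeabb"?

initial (ε-close {0}): {0,1,2,3,4,6}
'e' @ 1: {1,7}  [accepting]
'a' @ 2: {}  — state set empty
rest 'eabb' ignored (set empty)
end set {} — state 1 not in

Answer: REJECT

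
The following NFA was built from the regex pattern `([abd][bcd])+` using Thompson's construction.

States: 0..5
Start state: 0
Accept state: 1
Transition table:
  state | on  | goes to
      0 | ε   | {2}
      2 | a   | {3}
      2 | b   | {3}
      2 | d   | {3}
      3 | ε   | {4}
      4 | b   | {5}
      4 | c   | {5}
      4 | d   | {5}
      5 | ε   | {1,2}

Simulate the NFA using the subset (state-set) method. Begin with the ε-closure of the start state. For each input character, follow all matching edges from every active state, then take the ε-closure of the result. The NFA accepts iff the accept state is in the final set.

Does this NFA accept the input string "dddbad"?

start: ε-closure({0}) = {0,2}
'd' @ 1: {3,4}
'd' @ 2: {1,2,5}  ✓accept
'd' @ 3: {3,4}
'b' @ 4: {1,2,5}  ✓accept
'a' @ 5: {3,4}
'd' @ 6: {1,2,5}  ✓accept
after full input: {1,2,5}  (accept=1 in)

Answer: ACCEPT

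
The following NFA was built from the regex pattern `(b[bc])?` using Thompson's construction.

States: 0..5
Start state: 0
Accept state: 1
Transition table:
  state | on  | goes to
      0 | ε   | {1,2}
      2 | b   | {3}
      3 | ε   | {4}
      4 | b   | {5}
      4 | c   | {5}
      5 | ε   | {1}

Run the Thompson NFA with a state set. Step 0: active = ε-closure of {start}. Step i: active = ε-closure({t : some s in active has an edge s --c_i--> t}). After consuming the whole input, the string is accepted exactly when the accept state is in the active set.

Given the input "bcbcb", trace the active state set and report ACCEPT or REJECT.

S₀ = ε-closure({0}) = {0,1,2}
'b' @ 1: {3,4}
'c' @ 2: {1,5}  ✓accept
'b' @ 3: {}  — no active states
rest 'cb' ignored (set empty)
final: {}; accept 1 not in set

Answer: REJECT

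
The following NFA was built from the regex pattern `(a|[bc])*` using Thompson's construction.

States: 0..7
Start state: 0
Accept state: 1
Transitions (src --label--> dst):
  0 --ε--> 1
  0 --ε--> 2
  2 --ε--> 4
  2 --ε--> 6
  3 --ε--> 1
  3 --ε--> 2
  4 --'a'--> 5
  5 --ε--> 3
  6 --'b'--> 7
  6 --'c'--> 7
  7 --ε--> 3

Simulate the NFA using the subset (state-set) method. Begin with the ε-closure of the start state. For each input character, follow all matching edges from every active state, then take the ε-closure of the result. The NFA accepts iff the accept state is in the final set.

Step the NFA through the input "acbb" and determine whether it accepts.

S₀ = ε-closure({0}) = {0,1,2,4,6}
'a' @ 1: {1,2,3,4,5,6}  [accepting]
'c' @ 2: {1,2,3,4,6,7}  [accepting]
'b' @ 3: {1,2,3,4,6,7}  [accepting]
'b' @ 4: {1,2,3,4,6,7}  [accepting]
after full input: {1,2,3,4,6,7}  (accept=1 in)

Answer: ACCEPT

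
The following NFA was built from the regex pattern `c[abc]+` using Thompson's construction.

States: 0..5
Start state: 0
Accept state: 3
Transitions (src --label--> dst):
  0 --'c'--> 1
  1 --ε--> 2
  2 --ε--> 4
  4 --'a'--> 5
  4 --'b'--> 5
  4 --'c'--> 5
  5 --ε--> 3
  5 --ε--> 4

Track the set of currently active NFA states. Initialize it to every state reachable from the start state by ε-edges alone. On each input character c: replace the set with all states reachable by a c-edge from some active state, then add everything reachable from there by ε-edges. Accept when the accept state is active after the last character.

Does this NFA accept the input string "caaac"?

Answer: ACCEPT

Steps:
start: ε-closure({0}) = {0}
'c' @ 1: {1,2,4}
'a' @ 2: {3,4,5}  (accept∈set)
'a' @ 3: {3,4,5}  (accept∈set)
'a' @ 4: {3,4,5}  (accept∈set)
'c' @ 5: {3,4,5}  (accept∈set)
end set {3,4,5} — state 3 in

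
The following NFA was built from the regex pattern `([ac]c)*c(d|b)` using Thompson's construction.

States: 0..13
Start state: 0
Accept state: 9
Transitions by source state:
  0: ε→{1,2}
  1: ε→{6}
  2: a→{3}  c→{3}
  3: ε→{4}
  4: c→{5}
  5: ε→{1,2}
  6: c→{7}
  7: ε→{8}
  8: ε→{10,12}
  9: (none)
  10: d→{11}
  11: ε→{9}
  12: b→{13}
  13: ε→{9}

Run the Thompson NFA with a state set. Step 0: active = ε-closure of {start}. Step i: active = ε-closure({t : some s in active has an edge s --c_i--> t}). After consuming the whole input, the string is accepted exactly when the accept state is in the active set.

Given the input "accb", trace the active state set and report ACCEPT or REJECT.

Answer: ACCEPT

Steps:
initial (ε-close {0}): {0,1,2,6}
'a' @ 1: {3,4}
'c' @ 2: {1,2,5,6}
'c' @ 3: {3,4,7,8,10,12}
'b' @ 4: {9,13}  (accept∈set)
after full input: {9,13}  (accept=9 in)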